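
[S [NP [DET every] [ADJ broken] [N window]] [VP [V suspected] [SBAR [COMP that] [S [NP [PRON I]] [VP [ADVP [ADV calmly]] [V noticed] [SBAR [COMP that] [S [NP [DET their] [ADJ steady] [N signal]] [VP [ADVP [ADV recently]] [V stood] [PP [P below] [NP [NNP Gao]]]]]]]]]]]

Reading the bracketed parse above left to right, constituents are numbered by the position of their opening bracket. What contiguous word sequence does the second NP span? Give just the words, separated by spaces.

I

Opening `[NP` markers occur at word positions 1, 6, 10, 16; the second of these opens the constituent [NP I].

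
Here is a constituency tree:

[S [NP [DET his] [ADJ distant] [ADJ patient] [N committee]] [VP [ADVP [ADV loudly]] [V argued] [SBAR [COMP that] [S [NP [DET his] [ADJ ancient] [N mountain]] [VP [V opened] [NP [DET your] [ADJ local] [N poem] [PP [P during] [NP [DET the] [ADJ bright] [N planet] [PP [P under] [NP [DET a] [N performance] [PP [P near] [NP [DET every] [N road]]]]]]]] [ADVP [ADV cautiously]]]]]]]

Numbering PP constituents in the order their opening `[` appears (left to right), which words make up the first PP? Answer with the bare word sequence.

during the bright planet under a performance near every road

Opening `[PP` markers occur at word positions 15, 19, 22; the first of these opens the constituent [PP during the bright planet under a performance near every road].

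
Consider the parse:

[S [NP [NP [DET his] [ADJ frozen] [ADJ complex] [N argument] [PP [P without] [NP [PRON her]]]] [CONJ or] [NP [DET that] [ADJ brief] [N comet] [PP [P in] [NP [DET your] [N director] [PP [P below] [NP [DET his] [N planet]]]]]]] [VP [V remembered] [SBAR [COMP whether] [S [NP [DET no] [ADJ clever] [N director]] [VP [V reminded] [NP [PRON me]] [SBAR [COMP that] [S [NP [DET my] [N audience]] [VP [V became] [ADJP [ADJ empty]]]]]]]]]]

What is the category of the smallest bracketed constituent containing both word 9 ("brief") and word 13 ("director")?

Both words fall inside [NP that brief comet in your director below his planet] (words 8–16), and no smaller constituent contains them both. Label: NP.

NP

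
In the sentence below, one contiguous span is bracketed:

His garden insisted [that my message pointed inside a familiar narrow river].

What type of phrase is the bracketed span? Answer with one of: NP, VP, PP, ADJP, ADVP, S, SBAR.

SBAR

"that" is the head of the bracketed span, so the span is a subordinate clause: SBAR.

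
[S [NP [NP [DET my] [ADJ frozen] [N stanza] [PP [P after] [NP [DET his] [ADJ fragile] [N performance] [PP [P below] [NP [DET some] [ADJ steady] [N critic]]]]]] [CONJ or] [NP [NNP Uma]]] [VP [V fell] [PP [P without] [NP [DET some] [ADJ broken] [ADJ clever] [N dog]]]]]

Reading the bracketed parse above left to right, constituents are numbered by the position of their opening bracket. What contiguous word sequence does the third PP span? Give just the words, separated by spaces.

without some broken clever dog

In left-to-right order the PP constituents are "after his fragile performance below some steady critic"; "below some steady critic"; "without some broken clever dog". Number 3 is "without some broken clever dog".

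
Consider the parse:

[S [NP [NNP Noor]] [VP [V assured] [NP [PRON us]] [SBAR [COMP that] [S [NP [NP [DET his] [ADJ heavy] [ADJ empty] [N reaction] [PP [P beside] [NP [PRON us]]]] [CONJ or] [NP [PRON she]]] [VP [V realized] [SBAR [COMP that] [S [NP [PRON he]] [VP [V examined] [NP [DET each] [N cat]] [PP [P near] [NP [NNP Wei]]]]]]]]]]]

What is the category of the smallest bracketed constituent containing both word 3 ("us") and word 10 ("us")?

Both words fall inside [VP assured us that his heavy empty reaction beside us or she realized that he examined each cat near Wei] (words 2–20), and no smaller constituent contains them both. Label: VP.

VP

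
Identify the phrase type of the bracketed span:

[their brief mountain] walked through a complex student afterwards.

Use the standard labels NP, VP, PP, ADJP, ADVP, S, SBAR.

The span is built around the noun "mountain" — a noun phrase (NP).

NP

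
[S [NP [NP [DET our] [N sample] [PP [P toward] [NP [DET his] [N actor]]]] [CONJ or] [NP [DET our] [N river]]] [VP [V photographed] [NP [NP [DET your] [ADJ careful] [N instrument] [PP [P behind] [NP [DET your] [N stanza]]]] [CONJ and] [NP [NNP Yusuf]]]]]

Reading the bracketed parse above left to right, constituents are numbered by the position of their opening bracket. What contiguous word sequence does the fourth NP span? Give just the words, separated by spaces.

our river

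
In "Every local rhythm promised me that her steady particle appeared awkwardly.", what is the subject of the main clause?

"every local rhythm" is the NP that combines with the VP headed by "promised" to form the main clause — the subject.

every local rhythm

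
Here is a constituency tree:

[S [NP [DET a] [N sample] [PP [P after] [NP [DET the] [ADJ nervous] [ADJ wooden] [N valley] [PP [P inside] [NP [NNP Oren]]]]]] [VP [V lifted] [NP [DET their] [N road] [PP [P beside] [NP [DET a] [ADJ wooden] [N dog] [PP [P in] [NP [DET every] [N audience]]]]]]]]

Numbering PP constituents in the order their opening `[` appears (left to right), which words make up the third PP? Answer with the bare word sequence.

beside a wooden dog in every audience

Opening `[PP` markers occur at word positions 3, 8, 13, 17; the third of these opens the constituent [PP beside a wooden dog in every audience].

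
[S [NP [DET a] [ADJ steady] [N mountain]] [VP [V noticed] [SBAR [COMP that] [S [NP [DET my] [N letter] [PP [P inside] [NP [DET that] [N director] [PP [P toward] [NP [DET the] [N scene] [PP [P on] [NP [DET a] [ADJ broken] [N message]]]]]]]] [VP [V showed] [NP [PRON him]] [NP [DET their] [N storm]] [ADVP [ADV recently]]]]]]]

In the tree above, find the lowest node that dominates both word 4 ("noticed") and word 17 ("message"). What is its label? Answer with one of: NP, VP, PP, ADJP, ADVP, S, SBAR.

Word 4 lies under S → VP → V; word 17 lies under S → VP → SBAR → S → NP → PP → NP → PP → NP → PP → NP → N. The lowest shared node is the VP.

VP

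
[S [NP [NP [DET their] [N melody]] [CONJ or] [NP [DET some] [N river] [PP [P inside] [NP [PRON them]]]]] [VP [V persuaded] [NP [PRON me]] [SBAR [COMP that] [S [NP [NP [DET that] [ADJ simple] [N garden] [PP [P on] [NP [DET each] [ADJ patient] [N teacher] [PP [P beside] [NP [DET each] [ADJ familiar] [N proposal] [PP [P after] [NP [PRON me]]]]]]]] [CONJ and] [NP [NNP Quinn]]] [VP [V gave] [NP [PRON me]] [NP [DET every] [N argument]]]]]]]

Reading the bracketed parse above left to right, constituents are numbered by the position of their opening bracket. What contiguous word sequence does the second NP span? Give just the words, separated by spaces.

The NP opening brackets appear, in order, over: "their melody or some river inside them"; "their melody"; "some river inside them"; "them"; "me"; "that simple garden on each patient teacher beside each familiar proposal after me and Quinn"; "that simple garden on each patient teacher beside each familiar proposal after me"; "each patient teacher beside each familiar proposal after me"; "each familiar proposal after me"; "me"; "Quinn"; "me"; "every argument". The second one spans "their melody".

their melody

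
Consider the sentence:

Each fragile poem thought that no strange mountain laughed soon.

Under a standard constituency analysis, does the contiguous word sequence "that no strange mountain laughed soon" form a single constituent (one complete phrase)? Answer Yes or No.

Yes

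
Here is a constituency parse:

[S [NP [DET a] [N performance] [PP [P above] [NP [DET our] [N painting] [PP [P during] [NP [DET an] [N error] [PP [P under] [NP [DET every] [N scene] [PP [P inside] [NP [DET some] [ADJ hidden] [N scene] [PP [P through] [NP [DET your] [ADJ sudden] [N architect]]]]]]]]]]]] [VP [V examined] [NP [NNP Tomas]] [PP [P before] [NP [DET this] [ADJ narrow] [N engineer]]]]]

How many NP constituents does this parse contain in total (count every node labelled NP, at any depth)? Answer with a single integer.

8

Listing each NP by its span: [NP a performance above our painting during an error under every scene inside some hidden scene through your sudden architect]; [NP our painting during an error under every scene inside some hidden scene through your sudden architect]; [NP an error under every scene inside some hidden scene through your sudden architect]; [NP every scene inside some hidden scene through your sudden architect]; [NP some hidden scene through your sudden architect]; [NP your sudden architect] … — that makes 8.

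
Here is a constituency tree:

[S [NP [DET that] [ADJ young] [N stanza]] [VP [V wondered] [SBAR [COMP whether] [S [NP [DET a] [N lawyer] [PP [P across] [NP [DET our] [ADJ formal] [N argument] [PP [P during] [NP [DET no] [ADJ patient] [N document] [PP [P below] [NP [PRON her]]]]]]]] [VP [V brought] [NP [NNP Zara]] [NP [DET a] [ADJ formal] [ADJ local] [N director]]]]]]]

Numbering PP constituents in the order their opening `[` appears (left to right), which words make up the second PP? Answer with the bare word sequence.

The PP opening brackets appear, in order, over: "across our formal argument during no patient document below her"; "during no patient document below her"; "below her". The second one spans "during no patient document below her".

during no patient document below her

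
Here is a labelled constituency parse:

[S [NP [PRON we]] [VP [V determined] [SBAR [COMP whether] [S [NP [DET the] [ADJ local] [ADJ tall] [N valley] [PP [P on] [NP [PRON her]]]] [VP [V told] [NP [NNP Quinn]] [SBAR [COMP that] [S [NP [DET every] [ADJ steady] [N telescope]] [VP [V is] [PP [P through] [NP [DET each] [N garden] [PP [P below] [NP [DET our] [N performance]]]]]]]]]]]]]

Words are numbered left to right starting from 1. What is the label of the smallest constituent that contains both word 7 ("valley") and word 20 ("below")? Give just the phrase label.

S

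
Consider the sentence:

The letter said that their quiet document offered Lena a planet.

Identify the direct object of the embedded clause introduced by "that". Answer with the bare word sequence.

a planet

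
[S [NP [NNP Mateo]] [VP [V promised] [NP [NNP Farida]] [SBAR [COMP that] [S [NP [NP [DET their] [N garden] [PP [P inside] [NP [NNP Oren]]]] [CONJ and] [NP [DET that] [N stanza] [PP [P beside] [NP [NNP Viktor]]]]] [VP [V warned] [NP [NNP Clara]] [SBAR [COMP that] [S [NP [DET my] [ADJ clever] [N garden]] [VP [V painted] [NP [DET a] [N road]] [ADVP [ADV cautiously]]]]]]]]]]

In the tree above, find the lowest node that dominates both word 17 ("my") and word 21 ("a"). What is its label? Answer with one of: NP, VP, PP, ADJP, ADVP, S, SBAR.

S

The smallest bracket enclosing both words is [S my clever garden painted a road cautiously], so the label is S.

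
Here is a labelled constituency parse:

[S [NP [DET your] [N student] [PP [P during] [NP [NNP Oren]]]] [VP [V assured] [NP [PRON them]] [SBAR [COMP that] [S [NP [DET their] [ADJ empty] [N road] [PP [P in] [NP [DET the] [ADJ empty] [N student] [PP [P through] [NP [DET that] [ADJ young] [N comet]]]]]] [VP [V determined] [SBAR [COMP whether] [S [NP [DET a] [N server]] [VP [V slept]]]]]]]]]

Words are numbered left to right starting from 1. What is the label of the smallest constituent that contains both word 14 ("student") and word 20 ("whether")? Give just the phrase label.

S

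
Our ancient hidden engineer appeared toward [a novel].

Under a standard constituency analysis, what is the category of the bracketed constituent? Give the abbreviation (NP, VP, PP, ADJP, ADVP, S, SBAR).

The span is built around the noun "novel" — a noun phrase (NP).

NP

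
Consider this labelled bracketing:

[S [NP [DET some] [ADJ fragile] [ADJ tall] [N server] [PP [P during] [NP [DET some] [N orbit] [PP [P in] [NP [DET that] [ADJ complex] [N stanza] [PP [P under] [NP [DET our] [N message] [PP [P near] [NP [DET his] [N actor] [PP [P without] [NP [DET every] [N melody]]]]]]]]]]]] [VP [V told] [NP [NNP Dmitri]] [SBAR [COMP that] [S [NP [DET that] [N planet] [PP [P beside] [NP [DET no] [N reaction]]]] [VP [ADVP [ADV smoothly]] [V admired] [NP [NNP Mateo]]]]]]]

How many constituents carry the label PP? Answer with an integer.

6

Listing each PP by its span: [PP during some orbit in that complex stanza under our message near his actor without every melody]; [PP in that complex stanza under our message near his actor without every melody]; [PP under our message near his actor without every melody]; [PP near his actor without every melody]; [PP without every melody]; [PP beside no reaction] — that makes 6.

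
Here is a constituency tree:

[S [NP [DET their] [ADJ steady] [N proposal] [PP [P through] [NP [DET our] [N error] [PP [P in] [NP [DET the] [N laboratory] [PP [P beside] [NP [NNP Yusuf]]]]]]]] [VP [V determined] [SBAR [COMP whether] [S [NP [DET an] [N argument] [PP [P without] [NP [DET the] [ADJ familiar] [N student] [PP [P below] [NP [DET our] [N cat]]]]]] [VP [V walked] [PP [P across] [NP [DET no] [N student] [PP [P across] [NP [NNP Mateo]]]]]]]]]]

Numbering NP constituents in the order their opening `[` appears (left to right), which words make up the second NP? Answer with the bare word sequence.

our error in the laboratory beside Yusuf

Opening `[NP` markers occur at word positions 1, 5, 8, 11, 14, 17, 21, 25, 28; the second of these opens the constituent [NP our error in the laboratory beside Yusuf].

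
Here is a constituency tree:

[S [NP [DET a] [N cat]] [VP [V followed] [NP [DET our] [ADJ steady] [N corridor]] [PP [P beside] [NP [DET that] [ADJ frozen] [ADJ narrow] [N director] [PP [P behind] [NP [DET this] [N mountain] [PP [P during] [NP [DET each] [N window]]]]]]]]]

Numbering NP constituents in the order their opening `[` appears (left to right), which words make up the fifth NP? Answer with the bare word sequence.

each window

The NP opening brackets appear, in order, over: "a cat"; "our steady corridor"; "that frozen narrow director behind this mountain during each window"; "this mountain during each window"; "each window". The fifth one spans "each window".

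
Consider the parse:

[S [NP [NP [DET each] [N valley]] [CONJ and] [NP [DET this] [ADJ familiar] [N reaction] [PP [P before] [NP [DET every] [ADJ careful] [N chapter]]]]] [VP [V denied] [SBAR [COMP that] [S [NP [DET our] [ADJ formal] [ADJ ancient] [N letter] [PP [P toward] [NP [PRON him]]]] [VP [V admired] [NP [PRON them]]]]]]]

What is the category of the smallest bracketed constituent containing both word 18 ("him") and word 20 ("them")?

S

Word 18 lies under S → VP → SBAR → S → NP → PP → NP → PRON; word 20 lies under S → VP → SBAR → S → VP → NP → PRON. The lowest shared node is the S.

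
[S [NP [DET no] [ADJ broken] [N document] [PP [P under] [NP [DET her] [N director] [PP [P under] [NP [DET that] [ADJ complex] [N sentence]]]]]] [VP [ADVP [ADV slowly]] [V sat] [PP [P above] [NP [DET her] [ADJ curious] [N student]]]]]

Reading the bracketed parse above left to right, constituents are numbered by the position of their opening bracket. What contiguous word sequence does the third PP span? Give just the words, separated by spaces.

above her curious student

In left-to-right order the PP constituents are "under her director under that complex sentence"; "under that complex sentence"; "above her curious student". Number 3 is "above her curious student".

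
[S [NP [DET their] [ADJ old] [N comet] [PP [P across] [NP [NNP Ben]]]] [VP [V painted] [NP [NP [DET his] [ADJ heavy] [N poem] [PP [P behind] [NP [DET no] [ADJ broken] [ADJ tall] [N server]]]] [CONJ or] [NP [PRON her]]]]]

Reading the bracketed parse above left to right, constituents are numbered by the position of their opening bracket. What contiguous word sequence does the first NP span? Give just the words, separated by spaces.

The NP opening brackets appear, in order, over: "their old comet across Ben"; "Ben"; "his heavy poem behind no broken tall server or her"; "his heavy poem behind no broken tall server"; "no broken tall server"; "her". The first one spans "their old comet across Ben".

their old comet across Ben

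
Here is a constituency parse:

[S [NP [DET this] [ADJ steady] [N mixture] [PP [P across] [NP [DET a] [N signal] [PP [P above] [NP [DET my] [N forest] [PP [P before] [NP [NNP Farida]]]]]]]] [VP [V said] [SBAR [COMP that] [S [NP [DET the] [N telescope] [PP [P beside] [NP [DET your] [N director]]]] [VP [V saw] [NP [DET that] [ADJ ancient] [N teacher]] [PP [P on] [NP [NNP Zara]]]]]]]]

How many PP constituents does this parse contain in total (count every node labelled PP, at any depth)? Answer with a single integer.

5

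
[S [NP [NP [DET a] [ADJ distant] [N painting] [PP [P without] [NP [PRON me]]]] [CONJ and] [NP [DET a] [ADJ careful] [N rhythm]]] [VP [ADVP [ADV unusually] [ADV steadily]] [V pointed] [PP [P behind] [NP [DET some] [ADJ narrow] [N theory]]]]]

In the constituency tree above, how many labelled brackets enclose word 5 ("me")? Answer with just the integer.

6

The word sits inside PRON, which is inside NP, inside PP, inside NP, inside NP, inside S — 6 brackets in all.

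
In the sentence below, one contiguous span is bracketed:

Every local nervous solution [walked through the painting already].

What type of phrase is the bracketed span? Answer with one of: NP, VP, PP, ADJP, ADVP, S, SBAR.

VP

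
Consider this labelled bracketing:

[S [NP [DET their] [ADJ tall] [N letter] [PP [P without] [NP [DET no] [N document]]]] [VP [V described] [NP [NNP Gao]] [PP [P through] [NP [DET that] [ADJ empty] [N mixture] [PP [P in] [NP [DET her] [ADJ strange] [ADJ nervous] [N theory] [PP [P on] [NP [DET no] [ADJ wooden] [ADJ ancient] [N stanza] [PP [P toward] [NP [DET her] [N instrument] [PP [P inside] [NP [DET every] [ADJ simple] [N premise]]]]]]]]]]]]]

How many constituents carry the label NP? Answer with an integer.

The NP constituents are: [NP their tall letter without no document]; [NP no document]; [NP Gao]; [NP that empty mixture in her strange nervous theory on no wooden ancient stanza toward her instrument inside every simple premise]; [NP her strange nervous theory on no wooden ancient stanza toward her instrument inside every simple premise]; [NP no wooden ancient stanza toward her instrument inside every simple premise] …. Total: 8.

8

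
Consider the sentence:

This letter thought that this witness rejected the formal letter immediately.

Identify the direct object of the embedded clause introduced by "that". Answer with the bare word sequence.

the formal letter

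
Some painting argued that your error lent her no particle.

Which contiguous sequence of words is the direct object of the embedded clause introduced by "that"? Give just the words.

no particle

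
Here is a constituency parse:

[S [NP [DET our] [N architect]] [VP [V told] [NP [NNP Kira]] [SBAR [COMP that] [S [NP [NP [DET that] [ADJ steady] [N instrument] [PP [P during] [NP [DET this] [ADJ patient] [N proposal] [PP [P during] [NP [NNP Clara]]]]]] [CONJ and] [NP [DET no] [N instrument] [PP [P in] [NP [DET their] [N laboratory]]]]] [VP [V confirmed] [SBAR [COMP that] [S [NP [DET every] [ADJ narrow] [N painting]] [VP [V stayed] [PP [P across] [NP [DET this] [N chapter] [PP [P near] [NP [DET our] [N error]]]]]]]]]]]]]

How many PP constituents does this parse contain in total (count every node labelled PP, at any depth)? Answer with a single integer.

Listing each PP by its span: [PP during this patient proposal during Clara]; [PP during Clara]; [PP in their laboratory]; [PP across this chapter near our error]; [PP near our error] — that makes 5.

5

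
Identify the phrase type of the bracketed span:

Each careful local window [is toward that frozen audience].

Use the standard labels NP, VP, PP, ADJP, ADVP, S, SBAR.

VP

The bracketed span "is toward that frozen audience" is headed by "is", making it a verb phrase (VP).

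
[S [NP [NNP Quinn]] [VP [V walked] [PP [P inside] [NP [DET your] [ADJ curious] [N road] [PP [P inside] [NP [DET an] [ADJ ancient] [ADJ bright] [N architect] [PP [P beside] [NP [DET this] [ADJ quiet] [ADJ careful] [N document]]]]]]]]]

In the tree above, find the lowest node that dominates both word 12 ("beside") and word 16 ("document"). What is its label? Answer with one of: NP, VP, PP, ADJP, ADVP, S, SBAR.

PP

Word 12 lies under S → VP → PP → NP → PP → NP → PP → P; word 16 lies under S → VP → PP → NP → PP → NP → PP → NP → N. The lowest shared node is the PP.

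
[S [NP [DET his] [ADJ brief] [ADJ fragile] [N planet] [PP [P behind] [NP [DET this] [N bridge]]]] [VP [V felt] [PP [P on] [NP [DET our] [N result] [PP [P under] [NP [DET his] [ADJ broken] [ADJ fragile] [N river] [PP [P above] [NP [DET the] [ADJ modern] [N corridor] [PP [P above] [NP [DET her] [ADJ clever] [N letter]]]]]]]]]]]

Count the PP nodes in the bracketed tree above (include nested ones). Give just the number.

5

Scanning left to right, an opening `[PP` appears at word positions 5, 9, 12, 17, 21 — 5 in total.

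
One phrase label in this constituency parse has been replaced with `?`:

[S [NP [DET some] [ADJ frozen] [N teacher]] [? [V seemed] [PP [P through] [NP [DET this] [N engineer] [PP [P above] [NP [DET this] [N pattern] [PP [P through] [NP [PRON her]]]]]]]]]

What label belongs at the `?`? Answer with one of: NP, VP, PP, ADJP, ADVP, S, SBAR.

The `?` node immediately contains: V 'seemed', PP. That is the internal structure of a verb phrase, so the label is VP.

VP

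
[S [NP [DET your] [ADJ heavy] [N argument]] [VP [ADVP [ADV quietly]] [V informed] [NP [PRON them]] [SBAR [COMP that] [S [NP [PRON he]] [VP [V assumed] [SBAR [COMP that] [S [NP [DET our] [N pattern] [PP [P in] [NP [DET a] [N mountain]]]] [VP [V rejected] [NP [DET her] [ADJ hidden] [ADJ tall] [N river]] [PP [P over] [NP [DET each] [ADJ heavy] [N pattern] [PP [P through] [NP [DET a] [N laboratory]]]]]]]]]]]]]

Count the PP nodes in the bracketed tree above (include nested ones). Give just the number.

Scanning left to right, an opening `[PP` appears at word positions 13, 21, 25 — 3 in total.

3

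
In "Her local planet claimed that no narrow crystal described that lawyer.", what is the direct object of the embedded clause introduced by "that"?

that lawyer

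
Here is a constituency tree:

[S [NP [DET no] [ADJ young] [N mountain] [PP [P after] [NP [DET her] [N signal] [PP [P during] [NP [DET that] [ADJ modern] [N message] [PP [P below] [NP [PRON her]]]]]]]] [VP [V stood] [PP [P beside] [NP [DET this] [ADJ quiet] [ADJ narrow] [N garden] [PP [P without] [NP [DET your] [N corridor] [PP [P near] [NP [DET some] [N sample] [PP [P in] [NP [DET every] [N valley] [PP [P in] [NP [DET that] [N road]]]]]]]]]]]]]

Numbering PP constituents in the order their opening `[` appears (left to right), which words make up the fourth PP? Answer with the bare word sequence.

beside this quiet narrow garden without your corridor near some sample in every valley in that road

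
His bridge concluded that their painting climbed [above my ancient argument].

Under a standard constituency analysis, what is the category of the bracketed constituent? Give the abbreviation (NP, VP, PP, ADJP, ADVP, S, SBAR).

PP

The span is built around the preposition "above" — a prepositional phrase (PP).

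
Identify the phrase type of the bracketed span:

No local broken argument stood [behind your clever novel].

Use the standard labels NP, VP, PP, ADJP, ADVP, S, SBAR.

PP

The span is built around the preposition "behind" — a prepositional phrase (PP).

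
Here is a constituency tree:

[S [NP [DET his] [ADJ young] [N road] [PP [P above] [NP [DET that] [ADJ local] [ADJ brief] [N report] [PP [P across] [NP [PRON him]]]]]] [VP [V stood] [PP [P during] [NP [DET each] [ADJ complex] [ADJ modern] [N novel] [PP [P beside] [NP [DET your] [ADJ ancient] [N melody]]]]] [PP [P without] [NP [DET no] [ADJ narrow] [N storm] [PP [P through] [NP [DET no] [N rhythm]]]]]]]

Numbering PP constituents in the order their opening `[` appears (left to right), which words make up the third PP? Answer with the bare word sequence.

during each complex modern novel beside your ancient melody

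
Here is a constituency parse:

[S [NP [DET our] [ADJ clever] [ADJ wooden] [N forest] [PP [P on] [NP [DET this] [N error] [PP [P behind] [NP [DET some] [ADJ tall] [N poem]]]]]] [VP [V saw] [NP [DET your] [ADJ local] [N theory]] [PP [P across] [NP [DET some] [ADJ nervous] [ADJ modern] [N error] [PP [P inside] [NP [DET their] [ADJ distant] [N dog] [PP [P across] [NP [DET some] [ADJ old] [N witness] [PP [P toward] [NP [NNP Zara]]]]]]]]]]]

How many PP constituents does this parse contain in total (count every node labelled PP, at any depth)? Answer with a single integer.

6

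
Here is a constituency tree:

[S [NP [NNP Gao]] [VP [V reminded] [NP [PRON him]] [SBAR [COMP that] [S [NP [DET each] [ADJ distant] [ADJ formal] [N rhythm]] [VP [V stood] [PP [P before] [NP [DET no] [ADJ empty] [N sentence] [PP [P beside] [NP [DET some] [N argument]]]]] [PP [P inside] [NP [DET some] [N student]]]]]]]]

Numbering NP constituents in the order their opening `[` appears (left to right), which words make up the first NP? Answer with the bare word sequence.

Gao

Opening `[NP` markers occur at word positions 1, 3, 5, 11, 15, 18; the first of these opens the constituent [NP Gao].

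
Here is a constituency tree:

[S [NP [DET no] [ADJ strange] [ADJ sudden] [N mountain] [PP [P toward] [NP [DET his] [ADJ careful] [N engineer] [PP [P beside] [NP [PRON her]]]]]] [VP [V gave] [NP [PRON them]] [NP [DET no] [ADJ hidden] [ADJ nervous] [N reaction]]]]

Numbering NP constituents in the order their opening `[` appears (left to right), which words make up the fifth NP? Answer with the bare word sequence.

In left-to-right order the NP constituents are "no strange sudden mountain toward his careful engineer beside her"; "his careful engineer beside her"; "her"; "them"; "no hidden nervous reaction". Number 5 is "no hidden nervous reaction".

no hidden nervous reaction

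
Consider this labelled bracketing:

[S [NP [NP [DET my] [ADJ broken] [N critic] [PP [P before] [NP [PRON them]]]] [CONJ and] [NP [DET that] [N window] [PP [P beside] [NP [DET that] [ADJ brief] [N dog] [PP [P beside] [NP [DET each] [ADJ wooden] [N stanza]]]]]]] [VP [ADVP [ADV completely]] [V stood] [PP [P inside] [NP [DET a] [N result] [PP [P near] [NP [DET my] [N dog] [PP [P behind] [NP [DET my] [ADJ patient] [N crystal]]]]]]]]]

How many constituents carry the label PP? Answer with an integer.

6

The PP constituents are: [PP before them]; [PP beside that brief dog beside each wooden stanza]; [PP beside each wooden stanza]; [PP inside a result near my dog behind my patient crystal]; [PP near my dog behind my patient crystal]; [PP behind my patient crystal]. Total: 6.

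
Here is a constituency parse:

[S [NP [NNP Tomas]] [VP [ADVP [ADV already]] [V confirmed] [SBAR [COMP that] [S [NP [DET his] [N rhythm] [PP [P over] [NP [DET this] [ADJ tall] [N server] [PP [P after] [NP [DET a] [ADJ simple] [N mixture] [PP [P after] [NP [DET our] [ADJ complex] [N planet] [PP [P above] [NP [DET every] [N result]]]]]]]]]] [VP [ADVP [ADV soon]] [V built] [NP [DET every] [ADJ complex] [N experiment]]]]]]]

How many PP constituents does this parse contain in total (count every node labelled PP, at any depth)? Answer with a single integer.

4

Scanning left to right, an opening `[PP` appears at word positions 7, 11, 15, 19 — 4 in total.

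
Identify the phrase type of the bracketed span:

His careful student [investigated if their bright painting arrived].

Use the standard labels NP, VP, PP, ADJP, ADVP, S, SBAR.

The span is built around the verb "investigated" — a verb phrase (VP).

VP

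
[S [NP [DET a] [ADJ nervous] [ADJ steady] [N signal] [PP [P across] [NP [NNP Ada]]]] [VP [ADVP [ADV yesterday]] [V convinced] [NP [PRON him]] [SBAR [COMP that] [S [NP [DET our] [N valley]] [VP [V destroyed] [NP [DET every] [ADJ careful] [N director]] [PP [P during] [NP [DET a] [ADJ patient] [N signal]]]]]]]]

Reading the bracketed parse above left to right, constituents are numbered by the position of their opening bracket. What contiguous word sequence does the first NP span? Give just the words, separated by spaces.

a nervous steady signal across Ada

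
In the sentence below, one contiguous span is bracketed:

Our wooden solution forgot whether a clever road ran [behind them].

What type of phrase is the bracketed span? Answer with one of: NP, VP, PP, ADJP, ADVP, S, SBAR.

"behind" is the head of the bracketed span, so the span is a prepositional phrase: PP.

PP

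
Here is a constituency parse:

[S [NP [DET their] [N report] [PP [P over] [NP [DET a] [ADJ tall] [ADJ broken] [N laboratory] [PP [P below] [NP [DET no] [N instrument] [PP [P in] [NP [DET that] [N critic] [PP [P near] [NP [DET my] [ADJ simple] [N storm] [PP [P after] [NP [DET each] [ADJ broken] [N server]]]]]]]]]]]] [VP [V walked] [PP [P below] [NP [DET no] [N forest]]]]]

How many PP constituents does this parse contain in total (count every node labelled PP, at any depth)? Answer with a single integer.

6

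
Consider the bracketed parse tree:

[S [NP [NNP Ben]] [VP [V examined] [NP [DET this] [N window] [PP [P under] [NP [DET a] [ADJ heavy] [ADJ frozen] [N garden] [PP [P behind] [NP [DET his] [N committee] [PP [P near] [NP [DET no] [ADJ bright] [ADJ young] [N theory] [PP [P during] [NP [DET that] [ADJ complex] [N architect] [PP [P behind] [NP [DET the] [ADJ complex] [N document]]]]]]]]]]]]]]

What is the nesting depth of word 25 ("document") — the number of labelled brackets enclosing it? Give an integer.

14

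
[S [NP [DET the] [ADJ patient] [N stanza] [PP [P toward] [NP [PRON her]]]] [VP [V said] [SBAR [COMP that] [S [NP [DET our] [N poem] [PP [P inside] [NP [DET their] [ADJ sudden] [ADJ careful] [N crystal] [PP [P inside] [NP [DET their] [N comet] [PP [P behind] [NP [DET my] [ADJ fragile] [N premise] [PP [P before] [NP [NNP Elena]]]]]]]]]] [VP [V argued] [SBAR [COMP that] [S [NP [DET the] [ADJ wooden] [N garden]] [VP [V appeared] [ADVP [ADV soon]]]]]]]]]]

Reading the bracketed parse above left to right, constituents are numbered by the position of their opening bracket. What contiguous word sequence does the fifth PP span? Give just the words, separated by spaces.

The PP opening brackets appear, in order, over: "toward her"; "inside their sudden careful crystal inside their comet behind my fragile premise before Elena"; "inside their comet behind my fragile premise before Elena"; "behind my fragile premise before Elena"; "before Elena". The fifth one spans "before Elena".

before Elena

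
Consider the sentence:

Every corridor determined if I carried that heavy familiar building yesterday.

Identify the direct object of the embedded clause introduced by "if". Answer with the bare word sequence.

that heavy familiar building

The verb of the embedded clause introduced by "if" is "carried"; its direct object is the NP "that heavy familiar building".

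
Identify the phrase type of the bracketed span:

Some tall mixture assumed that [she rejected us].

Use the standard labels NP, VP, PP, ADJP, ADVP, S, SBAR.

S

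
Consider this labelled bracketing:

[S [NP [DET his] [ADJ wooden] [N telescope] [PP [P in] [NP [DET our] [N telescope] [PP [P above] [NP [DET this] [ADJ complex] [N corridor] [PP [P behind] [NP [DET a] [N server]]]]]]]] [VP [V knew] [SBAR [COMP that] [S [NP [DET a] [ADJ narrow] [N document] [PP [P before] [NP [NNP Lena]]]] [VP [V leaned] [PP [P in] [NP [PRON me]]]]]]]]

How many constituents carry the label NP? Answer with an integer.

7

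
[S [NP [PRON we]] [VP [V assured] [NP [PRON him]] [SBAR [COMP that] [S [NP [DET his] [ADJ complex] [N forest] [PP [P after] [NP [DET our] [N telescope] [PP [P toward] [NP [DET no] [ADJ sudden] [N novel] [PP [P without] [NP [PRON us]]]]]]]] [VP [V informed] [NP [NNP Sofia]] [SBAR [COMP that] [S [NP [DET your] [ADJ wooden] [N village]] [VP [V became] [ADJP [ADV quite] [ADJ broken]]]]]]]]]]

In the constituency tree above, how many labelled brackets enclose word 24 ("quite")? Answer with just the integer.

Counting open brackets not yet closed at "quite": [S [VP [SBAR [S [VP [SBAR [S [VP [ADJP [ADV = 10.

10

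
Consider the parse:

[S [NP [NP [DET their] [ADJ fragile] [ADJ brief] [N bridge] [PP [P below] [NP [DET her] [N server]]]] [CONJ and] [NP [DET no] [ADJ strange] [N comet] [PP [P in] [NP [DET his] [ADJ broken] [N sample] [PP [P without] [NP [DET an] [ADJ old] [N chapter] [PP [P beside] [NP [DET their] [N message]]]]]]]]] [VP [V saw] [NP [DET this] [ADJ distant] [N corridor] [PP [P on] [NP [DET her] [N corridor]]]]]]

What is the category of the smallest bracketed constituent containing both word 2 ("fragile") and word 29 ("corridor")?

S

Word 2 lies under S → NP → NP → ADJ; word 29 lies under S → VP → NP → PP → NP → N. The lowest shared node is the S.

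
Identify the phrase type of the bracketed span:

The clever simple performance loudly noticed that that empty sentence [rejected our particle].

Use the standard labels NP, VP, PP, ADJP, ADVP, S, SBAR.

VP

The bracketed span "rejected our particle" is headed by "rejected", making it a verb phrase (VP).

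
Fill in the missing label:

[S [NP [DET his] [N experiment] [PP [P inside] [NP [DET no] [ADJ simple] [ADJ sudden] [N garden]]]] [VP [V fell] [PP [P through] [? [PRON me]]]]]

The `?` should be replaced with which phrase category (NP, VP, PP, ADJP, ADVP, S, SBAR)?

NP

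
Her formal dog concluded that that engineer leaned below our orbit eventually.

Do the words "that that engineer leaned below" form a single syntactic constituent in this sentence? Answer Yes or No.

No

The sequence begins inside the complementizer "that" and ends inside the clause "that engineer leaned below our orbit eventually"; it crosses a phrase boundary, so no single node in the tree spans exactly those words.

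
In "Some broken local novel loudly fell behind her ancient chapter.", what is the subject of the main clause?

In the main clause the verb is "fell"; the NP preceding it, "some broken local novel", is the subject.

some broken local novel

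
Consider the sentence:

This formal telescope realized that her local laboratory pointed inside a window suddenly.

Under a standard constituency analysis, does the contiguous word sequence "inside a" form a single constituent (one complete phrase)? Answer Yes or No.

No

The sequence begins inside the preposition "inside" and ends inside the noun phrase "a window"; it crosses a phrase boundary, so no single node in the tree spans exactly those words.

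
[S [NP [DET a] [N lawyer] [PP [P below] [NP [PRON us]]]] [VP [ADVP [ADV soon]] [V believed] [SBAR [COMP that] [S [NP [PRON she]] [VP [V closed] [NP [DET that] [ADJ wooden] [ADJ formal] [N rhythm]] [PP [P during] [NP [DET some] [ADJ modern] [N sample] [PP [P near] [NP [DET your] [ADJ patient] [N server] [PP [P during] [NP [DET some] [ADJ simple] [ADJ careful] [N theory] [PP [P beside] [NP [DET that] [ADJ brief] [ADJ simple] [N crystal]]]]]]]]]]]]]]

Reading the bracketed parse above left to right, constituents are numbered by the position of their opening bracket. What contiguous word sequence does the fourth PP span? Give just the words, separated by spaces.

during some simple careful theory beside that brief simple crystal

The PP opening brackets appear, in order, over: "below us"; "during some modern sample near your patient server during some simple careful theory beside that brief simple crystal"; "near your patient server during some simple careful theory beside that brief simple crystal"; "during some simple careful theory beside that brief simple crystal"; "beside that brief simple crystal". The fourth one spans "during some simple careful theory beside that brief simple crystal".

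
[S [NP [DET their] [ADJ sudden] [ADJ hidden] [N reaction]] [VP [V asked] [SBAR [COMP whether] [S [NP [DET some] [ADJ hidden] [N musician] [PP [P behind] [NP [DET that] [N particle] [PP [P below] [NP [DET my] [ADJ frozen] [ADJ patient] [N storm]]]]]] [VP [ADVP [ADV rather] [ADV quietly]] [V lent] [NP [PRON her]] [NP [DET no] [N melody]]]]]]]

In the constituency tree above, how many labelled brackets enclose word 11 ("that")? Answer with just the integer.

Counting open brackets not yet closed at "that": [S [VP [SBAR [S [NP [PP [NP [DET = 8.

8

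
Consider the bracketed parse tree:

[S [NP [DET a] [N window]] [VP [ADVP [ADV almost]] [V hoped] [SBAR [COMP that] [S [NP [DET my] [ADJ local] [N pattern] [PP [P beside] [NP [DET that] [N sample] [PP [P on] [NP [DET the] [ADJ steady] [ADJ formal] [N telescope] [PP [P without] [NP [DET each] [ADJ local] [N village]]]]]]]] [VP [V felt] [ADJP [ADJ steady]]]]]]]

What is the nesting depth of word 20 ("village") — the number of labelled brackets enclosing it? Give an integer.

12

Path from the root down to the word: S → VP → SBAR → S → NP → PP → NP → PP → NP → PP → NP → N. That is 12 enclosing brackets.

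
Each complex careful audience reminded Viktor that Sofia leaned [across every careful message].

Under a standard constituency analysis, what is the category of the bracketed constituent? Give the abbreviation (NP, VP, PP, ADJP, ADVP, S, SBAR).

The span is built around the preposition "across" — a prepositional phrase (PP).

PP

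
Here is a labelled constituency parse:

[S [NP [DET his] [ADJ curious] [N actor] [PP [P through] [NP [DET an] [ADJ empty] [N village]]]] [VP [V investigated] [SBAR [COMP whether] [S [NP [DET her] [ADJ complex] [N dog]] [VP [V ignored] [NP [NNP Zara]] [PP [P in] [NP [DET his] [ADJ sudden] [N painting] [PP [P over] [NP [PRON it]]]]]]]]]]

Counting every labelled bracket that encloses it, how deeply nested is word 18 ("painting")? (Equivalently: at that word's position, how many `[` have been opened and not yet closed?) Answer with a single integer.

The word sits inside N, which is inside NP, inside PP, inside VP, inside S, inside SBAR, inside VP, inside S — 8 brackets in all.

8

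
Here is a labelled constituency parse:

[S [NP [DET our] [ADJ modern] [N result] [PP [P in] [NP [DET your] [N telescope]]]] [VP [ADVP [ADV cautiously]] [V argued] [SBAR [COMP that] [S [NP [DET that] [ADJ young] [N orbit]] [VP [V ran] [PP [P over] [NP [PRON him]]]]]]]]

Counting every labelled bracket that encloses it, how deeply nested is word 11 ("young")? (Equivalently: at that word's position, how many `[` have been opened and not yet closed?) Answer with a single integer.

6

Path from the root down to the word: S → VP → SBAR → S → NP → ADJ. That is 6 enclosing brackets.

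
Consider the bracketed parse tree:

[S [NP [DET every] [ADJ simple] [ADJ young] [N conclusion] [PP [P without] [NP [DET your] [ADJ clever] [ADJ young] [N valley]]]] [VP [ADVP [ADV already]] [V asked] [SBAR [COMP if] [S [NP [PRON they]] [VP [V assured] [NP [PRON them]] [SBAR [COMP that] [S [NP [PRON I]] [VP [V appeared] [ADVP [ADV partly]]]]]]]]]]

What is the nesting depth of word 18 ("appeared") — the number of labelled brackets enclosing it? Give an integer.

The word sits inside V, which is inside VP, inside S, inside SBAR, inside VP, inside S, inside SBAR, inside VP, inside S — 9 brackets in all.

9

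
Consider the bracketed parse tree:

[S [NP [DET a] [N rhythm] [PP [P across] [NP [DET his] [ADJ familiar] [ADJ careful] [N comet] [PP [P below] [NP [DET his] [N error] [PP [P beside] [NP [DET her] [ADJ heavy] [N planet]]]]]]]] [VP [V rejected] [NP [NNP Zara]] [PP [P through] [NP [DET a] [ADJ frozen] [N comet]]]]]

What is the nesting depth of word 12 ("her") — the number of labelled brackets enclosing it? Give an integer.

Counting open brackets not yet closed at "her": [S [NP [PP [NP [PP [NP [PP [NP [DET = 9.

9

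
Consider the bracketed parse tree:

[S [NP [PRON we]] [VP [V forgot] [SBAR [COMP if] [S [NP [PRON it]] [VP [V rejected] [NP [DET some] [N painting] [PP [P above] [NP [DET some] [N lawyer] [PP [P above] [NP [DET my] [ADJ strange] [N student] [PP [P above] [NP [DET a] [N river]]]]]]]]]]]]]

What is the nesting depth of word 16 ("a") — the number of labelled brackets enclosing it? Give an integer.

13

Path from the root down to the word: S → VP → SBAR → S → VP → NP → PP → NP → PP → NP → PP → NP → DET. That is 13 enclosing brackets.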